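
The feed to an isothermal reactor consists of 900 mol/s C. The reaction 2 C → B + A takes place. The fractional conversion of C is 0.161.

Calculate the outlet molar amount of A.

C reacted = 0.161 × 900 = 144.9 mol/s; ν_C = −2, so ξ = 144.9/2 = 72.45 mol/s.
Outlet amounts (n = n₀ + ν ξ):
  C: 900 − 2(72.45) = 755.1
  B: 0 + 1(72.45) = 72.45
  A: 0 + 1(72.45) = 72.45

72.5 mol/s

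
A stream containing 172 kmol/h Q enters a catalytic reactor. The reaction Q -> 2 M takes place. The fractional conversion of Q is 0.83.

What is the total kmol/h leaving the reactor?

315 kmol/h

Q reacted = 0.83 × 172 = 142.8 kmol/h; ν_Q = −1, so ξ = 142.8/1 = 142.8 kmol/h.
Outlet amounts (n = n₀ + ν ξ):
  Q: 172 − 1(142.8) = 29.24
  M: 0 + 2(142.8) = 285.5
Total out = 29.24 + 285.5 = 314.8 kmol/h.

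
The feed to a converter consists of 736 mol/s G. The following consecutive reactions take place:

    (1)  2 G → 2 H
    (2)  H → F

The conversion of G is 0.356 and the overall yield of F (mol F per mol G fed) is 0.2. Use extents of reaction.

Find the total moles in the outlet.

736 mol/s

Conversion of G: G consumed = 2ξ₁ = 0.356 × 736 → ξ₁ = 131 mol/s.
Yield of F: 1ξ₂ / 736 = 0.2 → ξ₂ = 147.2 mol/s.
Outlet amounts (n = n₀ + Σ ν·ξ):
  G: 736 − 2(131) = 474
  H: 0 + 2(131) − 1(147.2) = 114.8
  F: 0 + 1(147.2) = 147.2
Total out = 474 + 114.8 + 147.2 = 736 mol/s.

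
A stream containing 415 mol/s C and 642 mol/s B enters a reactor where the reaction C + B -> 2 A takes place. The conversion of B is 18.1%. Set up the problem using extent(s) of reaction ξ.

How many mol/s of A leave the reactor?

B reacted = 0.181 × 642 = 116.2 mol/s; ν_B = −1, so ξ = 116.2/1 = 116.2 mol/s.
Outlet amounts (n = n₀ + ν ξ):
  C: 415 − 1(116.2) = 298.8
  B: 642 − 1(116.2) = 525.8
  A: 0 + 2(116.2) = 232.4

232 mol/s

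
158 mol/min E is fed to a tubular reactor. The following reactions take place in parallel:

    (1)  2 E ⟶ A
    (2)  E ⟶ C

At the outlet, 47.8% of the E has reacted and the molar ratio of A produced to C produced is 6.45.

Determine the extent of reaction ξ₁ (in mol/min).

Conversion of E: E consumed = 0.478 × 158 = 75.52 mol/min = 2ξ₁ + 1ξ₂.
Selectivity: 1ξ₁ / (1ξ₂) = 6.45 → ξ₁ = 6.45 ξ₂.
Substitute: (2·6.45 + 1) ξ₂ = 75.52 → ξ₂ = 5.433 mol/min, ξ₁ = 35.05 mol/min.
Outlet amounts (n = n₀ + Σ ν·ξ):
  E: 158 − 2(35.05) − 1(5.433) = 82.48
  A: 0 + 1(35.05) = 35.05
  C: 0 + 1(5.433) = 5.433

ξ₁ = 35 mol/min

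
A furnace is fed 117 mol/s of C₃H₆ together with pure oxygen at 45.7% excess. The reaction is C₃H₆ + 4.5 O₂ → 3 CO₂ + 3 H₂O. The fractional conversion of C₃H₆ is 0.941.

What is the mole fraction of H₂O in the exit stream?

0.352

Stoichiometric O₂ = 4.5 × 117 = 526.5 mol/s; O₂ fed = 526.5 × 1.457 = 767.1 mol/s.
Fuel reacted = 0.941 × 117 → ξ = 110.1 mol/s.
Outlet (n = n₀ + ν ξ):
  C₃H₆: 117 − 1(110.1) = 6.903
  O₂: 767.1 − 4.5(110.1) = 271.7
  CO₂: 0 + 3(110.1) = 330.3
  H₂O: 0 + 3(110.1) = 330.3
Total out = 939.2 mol/s; y_H₂O = 330.3 / 939.2 = 0.3517.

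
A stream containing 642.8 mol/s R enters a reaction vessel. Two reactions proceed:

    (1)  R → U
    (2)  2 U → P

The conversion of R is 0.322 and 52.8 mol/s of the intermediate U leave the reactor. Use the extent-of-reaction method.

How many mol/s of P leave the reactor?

Conversion of R: R consumed = 1ξ₁ = 0.322 × 642.8 → ξ₁ = 207 mol/s.
U balance: n_U = 0 + 1ξ₁ − 2ξ₂ = 52.8 → ξ₂ = (1·207 − 52.8)/2 = 77.09 mol/s.
Outlet amounts (n = n₀ + Σ ν·ξ):
  R: 642.8 − 1(207) = 435.8
  U: 0 + 1(207) − 2(77.09) = 52.8
  P: 0 + 1(77.09) = 77.09

77.1 mol/s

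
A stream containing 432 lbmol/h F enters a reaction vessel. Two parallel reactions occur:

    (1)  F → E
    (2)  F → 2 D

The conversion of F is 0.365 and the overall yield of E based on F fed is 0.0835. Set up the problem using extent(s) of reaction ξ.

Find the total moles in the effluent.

Yield of E: 1ξ₁ / 432 = 0.0835 → ξ₁ = 36.07 lbmol/h.
Conversion of F: 1ξ₁ + 1ξ₂ = 0.365 × 432 = 157.7 → ξ₂ = 121.6 lbmol/h.
Outlet amounts (n = n₀ + Σ ν·ξ):
  F: 432 − 1(36.07) − 1(121.6) = 274.3
  E: 0 + 1(36.07) = 36.07
  D: 0 + 2(121.6) = 243.2
Total out = 274.3 + 36.07 + 243.2 = 553.6 lbmol/h.

554 lbmol/h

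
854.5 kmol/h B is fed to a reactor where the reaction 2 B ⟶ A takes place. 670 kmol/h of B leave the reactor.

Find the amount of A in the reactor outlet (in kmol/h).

For B: n = n₀ − 2ξ → 670 = 854.5 − 2ξ, giving ξ = 92.25 kmol/h.
Outlet amounts (n = n₀ + ν ξ):
  B: 854.5 − 2(92.25) = 670
  A: 0 + 1(92.25) = 92.25

92.2 kmol/h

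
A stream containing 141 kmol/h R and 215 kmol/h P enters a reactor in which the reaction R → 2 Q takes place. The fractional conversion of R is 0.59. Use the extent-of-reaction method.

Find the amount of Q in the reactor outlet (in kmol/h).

R reacted = 0.59 × 141 = 83.19 kmol/h; ν_R = −1, so ξ = 83.19/1 = 83.19 kmol/h.
Outlet amounts (n = n₀ + ν ξ):
  R: 141 − 1(83.19) = 57.81
  Q: 0 + 2(83.19) = 166.4
  P: 215 (inert)

166 kmol/h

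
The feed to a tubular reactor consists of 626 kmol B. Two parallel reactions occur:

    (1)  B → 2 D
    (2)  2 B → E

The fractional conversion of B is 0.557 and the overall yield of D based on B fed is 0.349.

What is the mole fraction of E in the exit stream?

0.195

Yield of D: 2ξ₁ / 626 = 0.349 → ξ₁ = 109.2 kmol.
Conversion of B: 1ξ₁ + 2ξ₂ = 0.557 × 626 = 348.7 → ξ₂ = 119.7 kmol.
Outlet amounts (n = n₀ + Σ ν·ξ):
  B: 626 − 1(109.2) − 2(119.7) = 277.3
  D: 0 + 2(109.2) = 218.5
  E: 0 + 1(119.7) = 119.7
Total out = 615.5 kmol; y_E = 119.7 / 615.5 = 0.1945.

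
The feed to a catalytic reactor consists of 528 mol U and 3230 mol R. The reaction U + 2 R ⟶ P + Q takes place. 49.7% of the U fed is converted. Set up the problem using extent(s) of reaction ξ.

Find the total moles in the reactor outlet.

3500 mol

U reacted = 0.497 × 528 = 262.4 mol; ν_U = −1, so ξ = 262.4/1 = 262.4 mol.
Outlet amounts (n = n₀ + ν ξ):
  U: 528 − 1(262.4) = 265.6
  R: 3230 − 2(262.4) = 2705
  P: 0 + 1(262.4) = 262.4
  Q: 0 + 1(262.4) = 262.4
Total out = 265.6 + 2705 + 262.4 + 262.4 = 3496 mol.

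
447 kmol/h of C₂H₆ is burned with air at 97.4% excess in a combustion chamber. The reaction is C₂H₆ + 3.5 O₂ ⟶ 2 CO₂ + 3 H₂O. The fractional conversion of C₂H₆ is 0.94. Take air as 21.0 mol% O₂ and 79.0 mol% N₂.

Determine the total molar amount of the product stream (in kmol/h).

Stoichiometric O₂ = 3.5 × 447 = 1564 kmol/h; O₂ fed = 1564 × 1.974 = 3088 kmol/h.
N₂ fed = 3088 × 79/21 = 11620 kmol/h.
Fuel reacted = 0.94 × 447 → ξ = 420.2 kmol/h.
Outlet (n = n₀ + ν ξ):
  C₂H₆: 447 − 1(420.2) = 26.82
  O₂: 3088 − 3.5(420.2) = 1618
  N₂: 11620 (inert)
  CO₂: 0 + 2(420.2) = 840.4
  H₂O: 0 + 3(420.2) = 1261
Total out = 26.82 + 1618 + 11620 + 840.4 + 1261 = 15360 kmol/h.

15400 kmol/h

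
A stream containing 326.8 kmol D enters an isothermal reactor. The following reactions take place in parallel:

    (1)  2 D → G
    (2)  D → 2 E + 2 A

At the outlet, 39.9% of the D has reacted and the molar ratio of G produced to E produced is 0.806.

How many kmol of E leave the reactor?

Conversion of D: D consumed = 0.399 × 326.8 = 130.4 kmol = 2ξ₁ + 1ξ₂.
Selectivity: 1ξ₁ / (2ξ₂) = 0.806 → ξ₁ = 1.612 ξ₂.
Substitute: (2·1.612 + 1) ξ₂ = 130.4 → ξ₂ = 30.87 kmol, ξ₁ = 49.76 kmol.
Outlet amounts (n = n₀ + Σ ν·ξ):
  D: 326.8 − 2(49.76) − 1(30.87) = 196.4
  G: 0 + 1(49.76) = 49.76
  E: 0 + 2(30.87) = 61.74
  A: 0 + 2(30.87) = 61.74

61.7 kmol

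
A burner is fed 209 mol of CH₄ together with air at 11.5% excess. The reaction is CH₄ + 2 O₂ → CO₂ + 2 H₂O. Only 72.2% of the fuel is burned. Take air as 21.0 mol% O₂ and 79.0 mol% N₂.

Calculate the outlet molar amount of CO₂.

151 mol

Stoichiometric O₂ = 2 × 209 = 418 mol; O₂ fed = 418 × 1.115 = 466.1 mol.
N₂ fed = 466.1 × 79/21 = 1753 mol.
Fuel reacted = 0.722 × 209 → ξ = 150.9 mol.
Outlet (n = n₀ + ν ξ):
  CH₄: 209 − 1(150.9) = 58.1
  O₂: 466.1 − 2(150.9) = 164.3
  N₂: 1753 (inert)
  CO₂: 0 + 1(150.9) = 150.9
  H₂O: 0 + 2(150.9) = 301.8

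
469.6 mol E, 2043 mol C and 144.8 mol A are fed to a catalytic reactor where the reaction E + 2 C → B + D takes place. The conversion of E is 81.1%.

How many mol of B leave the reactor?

E reacted = 0.811 × 469.6 = 380.8 mol; ν_E = −1, so ξ = 380.8/1 = 380.8 mol.
Outlet amounts (n = n₀ + ν ξ):
  E: 469.6 − 1(380.8) = 88.75
  C: 2043 − 2(380.8) = 1281
  B: 0 + 1(380.8) = 380.8
  D: 0 + 1(380.8) = 380.8
  A: 144.8 (inert)

381 mol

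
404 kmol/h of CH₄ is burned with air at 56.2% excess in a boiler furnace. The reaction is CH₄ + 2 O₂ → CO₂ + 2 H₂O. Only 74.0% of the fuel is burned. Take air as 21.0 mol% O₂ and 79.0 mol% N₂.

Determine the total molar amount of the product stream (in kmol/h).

6410 kmol/h

Stoichiometric O₂ = 2 × 404 = 808 kmol/h; O₂ fed = 808 × 1.562 = 1262 kmol/h.
N₂ fed = 1262 × 79/21 = 4748 kmol/h.
Fuel reacted = 0.74 × 404 → ξ = 299 kmol/h.
Outlet (n = n₀ + ν ξ):
  CH₄: 404 − 1(299) = 105
  O₂: 1262 − 2(299) = 664.2
  N₂: 4748 (inert)
  CO₂: 0 + 1(299) = 299
  H₂O: 0 + 2(299) = 597.9
Total out = 105 + 664.2 + 4748 + 299 + 597.9 = 6414 kmol/h.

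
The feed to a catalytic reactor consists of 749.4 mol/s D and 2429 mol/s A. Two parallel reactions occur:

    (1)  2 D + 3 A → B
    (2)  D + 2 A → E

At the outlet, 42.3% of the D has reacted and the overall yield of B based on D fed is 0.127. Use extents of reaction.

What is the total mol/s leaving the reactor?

2540 mol/s

Yield of B: 1ξ₁ / 749.4 = 0.127 → ξ₁ = 95.17 mol/s.
Conversion of D: 2ξ₁ + 1ξ₂ = 0.423 × 749.4 = 317 → ξ₂ = 126.6 mol/s.
Outlet amounts (n = n₀ + Σ ν·ξ):
  D: 749.4 − 2(95.17) − 1(126.6) = 432.4
  A: 2429 − 3(95.17) − 2(126.6) = 1890
  B: 0 + 1(95.17) = 95.17
  E: 0 + 1(126.6) = 126.6
Total out = 432.4 + 1890 + 95.17 + 126.6 = 2544 mol/s.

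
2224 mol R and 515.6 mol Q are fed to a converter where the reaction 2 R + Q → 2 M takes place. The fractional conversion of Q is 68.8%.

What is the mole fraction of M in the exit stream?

Q reacted = 0.688 × 515.6 = 354.7 mol; ν_Q = −1, so ξ = 354.7/1 = 354.7 mol.
Outlet amounts (n = n₀ + ν ξ):
  R: 2224 − 2(354.7) = 1515
  Q: 515.6 − 1(354.7) = 160.9
  M: 0 + 2(354.7) = 709.5
Total out = 2385 mol; y_M = 709.5 / 2385 = 0.2975.

0.297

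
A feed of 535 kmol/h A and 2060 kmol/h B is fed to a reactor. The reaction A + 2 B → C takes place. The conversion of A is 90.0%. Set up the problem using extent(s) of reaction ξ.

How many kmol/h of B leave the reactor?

A reacted = 0.9 × 535 = 481.5 kmol/h; ν_A = −1, so ξ = 481.5/1 = 481.5 kmol/h.
Outlet amounts (n = n₀ + ν ξ):
  A: 535 − 1(481.5) = 53.5
  B: 2060 − 2(481.5) = 1097
  C: 0 + 1(481.5) = 481.5

1100 kmol/h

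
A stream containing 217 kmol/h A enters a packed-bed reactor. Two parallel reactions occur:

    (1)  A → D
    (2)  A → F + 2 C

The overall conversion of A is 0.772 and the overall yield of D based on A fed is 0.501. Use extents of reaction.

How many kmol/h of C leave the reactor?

Yield of D: 1ξ₁ / 217 = 0.501 → ξ₁ = 108.7 kmol/h.
Conversion of A: 1ξ₁ + 1ξ₂ = 0.772 × 217 = 167.5 → ξ₂ = 58.81 kmol/h.
Outlet amounts (n = n₀ + Σ ν·ξ):
  A: 217 − 1(108.7) − 1(58.81) = 49.48
  D: 0 + 1(108.7) = 108.7
  F: 0 + 1(58.81) = 58.81
  C: 0 + 2(58.81) = 117.6

118 kmol/h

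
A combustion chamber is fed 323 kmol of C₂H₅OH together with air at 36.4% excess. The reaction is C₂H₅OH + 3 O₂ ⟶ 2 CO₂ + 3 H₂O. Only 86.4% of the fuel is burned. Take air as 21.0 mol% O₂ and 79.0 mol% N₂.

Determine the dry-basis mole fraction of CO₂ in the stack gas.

0.0921

Stoichiometric O₂ = 3 × 323 = 969 kmol; O₂ fed = 969 × 1.364 = 1322 kmol.
N₂ fed = 1322 × 79/21 = 4972 kmol.
Fuel reacted = 0.864 × 323 → ξ = 279.1 kmol.
Outlet (n = n₀ + ν ξ):
  C₂H₅OH: 323 − 1(279.1) = 43.93
  O₂: 1322 − 3(279.1) = 484.5
  N₂: 4972 (inert)
  CO₂: 0 + 2(279.1) = 558.1
  H₂O: 0 + 3(279.1) = 837.2
Dry total = 6059 kmol; y_CO₂ (dry) = 558.1 / 6059 = 0.09212.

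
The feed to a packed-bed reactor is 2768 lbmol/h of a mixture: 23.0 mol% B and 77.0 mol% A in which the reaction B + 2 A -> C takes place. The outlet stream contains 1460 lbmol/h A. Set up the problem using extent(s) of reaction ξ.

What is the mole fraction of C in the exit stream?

0.16

For A: n = n₀ − 2ξ → 1460 = 2131 − 2ξ, giving ξ = 335.7 lbmol/h.
Outlet amounts (n = n₀ + ν ξ):
  B: 636.6 − 1(335.7) = 301
  A: 2131 − 2(335.7) = 1460
  C: 0 + 1(335.7) = 335.7
Total out = 2097 lbmol/h; y_C = 335.7 / 2097 = 0.1601.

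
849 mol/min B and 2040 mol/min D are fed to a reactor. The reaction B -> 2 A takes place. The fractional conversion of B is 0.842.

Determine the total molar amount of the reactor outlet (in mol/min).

B reacted = 0.842 × 849 = 714.9 mol/min; ν_B = −1, so ξ = 714.9/1 = 714.9 mol/min.
Outlet amounts (n = n₀ + ν ξ):
  B: 849 − 1(714.9) = 134.1
  A: 0 + 2(714.9) = 1430
  D: 2040 (inert)
Total out = 134.1 + 1430 + 2040 = 3604 mol/min.

3600 mol/min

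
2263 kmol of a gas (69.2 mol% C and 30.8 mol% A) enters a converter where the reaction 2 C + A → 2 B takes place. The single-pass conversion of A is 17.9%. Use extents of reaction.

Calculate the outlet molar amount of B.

250 kmol

A reacted = 0.179 × 697 = 124.8 kmol; ν_A = −1, so ξ = 124.8/1 = 124.8 kmol.
Outlet amounts (n = n₀ + ν ξ):
  C: 1566 − 2(124.8) = 1316
  A: 697 − 1(124.8) = 572.2
  B: 0 + 2(124.8) = 249.5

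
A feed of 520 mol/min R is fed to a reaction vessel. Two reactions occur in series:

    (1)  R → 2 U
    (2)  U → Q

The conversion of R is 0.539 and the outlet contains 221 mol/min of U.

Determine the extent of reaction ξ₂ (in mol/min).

ξ₂ = 340 mol/min

Conversion of R: R consumed = 1ξ₁ = 0.539 × 520 → ξ₁ = 280.3 mol/min.
U balance: n_U = 0 + 2ξ₁ − 1ξ₂ = 221 → ξ₂ = (2·280.3 − 221)/1 = 339.6 mol/min.
Outlet amounts (n = n₀ + Σ ν·ξ):
  R: 520 − 1(280.3) = 239.7
  U: 0 + 2(280.3) − 1(339.6) = 221
  Q: 0 + 1(339.6) = 339.6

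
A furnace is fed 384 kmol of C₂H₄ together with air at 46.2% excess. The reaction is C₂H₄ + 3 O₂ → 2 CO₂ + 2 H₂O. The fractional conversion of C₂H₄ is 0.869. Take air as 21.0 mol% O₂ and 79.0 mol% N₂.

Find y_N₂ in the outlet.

0.754

Stoichiometric O₂ = 3 × 384 = 1152 kmol; O₂ fed = 1152 × 1.462 = 1684 kmol.
N₂ fed = 1684 × 79/21 = 6336 kmol.
Fuel reacted = 0.869 × 384 → ξ = 333.7 kmol.
Outlet (n = n₀ + ν ξ):
  C₂H₄: 384 − 1(333.7) = 50.3
  O₂: 1684 − 3(333.7) = 683.1
  N₂: 6336 (inert)
  CO₂: 0 + 2(333.7) = 667.4
  H₂O: 0 + 2(333.7) = 667.4
Total out = 8404 kmol; y_N₂ = 6336 / 8404 = 0.7539.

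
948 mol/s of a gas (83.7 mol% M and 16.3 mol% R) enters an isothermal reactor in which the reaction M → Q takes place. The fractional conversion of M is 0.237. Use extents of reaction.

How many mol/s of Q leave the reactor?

188 mol/s

M reacted = 0.237 × 793.5 = 188.1 mol/s; ν_M = −1, so ξ = 188.1/1 = 188.1 mol/s.
Outlet amounts (n = n₀ + ν ξ):
  M: 793.5 − 1(188.1) = 605.4
  Q: 0 + 1(188.1) = 188.1
  R: 154.5 (inert)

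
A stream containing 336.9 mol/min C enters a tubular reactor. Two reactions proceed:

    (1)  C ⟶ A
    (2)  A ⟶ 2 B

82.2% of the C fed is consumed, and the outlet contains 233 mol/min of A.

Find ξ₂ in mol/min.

ξ₂ = 43.9 mol/min

Conversion of C: C consumed = 1ξ₁ = 0.822 × 336.9 → ξ₁ = 276.9 mol/min.
A balance: n_A = 0 + 1ξ₁ − 1ξ₂ = 233 → ξ₂ = (1·276.9 − 233)/1 = 43.93 mol/min.
Outlet amounts (n = n₀ + Σ ν·ξ):
  C: 336.9 − 1(276.9) = 59.97
  A: 0 + 1(276.9) − 1(43.93) = 233
  B: 0 + 2(43.93) = 87.86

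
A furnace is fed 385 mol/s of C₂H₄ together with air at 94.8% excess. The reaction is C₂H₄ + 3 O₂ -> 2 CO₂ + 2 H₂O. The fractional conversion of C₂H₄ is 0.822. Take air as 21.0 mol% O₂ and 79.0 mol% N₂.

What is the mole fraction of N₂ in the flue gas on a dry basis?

0.809

Stoichiometric O₂ = 3 × 385 = 1155 mol/s; O₂ fed = 1155 × 1.948 = 2250 mol/s.
N₂ fed = 2250 × 79/21 = 8464 mol/s.
Fuel reacted = 0.822 × 385 → ξ = 316.5 mol/s.
Outlet (n = n₀ + ν ξ):
  C₂H₄: 385 − 1(316.5) = 68.53
  O₂: 2250 − 3(316.5) = 1301
  N₂: 8464 (inert)
  CO₂: 0 + 2(316.5) = 632.9
  H₂O: 0 + 2(316.5) = 632.9
Dry total = 10470 mol/s; y_N₂ (dry) = 8464 / 10470 = 0.8087.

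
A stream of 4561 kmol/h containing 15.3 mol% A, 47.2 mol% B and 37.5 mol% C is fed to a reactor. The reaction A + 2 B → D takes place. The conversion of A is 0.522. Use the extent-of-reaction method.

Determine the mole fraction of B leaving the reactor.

A reacted = 0.522 × 697.8 = 364.3 kmol/h; ν_A = −1, so ξ = 364.3/1 = 364.3 kmol/h.
Outlet amounts (n = n₀ + ν ξ):
  A: 697.8 − 1(364.3) = 333.6
  B: 2153 − 2(364.3) = 1424
  D: 0 + 1(364.3) = 364.3
  C: 1710 (inert)
Total out = 3832 kmol/h; y_B = 1424 / 3832 = 0.3716.

0.372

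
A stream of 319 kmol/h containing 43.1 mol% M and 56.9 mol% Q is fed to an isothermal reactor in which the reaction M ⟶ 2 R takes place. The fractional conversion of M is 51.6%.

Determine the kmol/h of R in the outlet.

M reacted = 0.516 × 137.5 = 70.94 kmol/h; ν_M = −1, so ξ = 70.94/1 = 70.94 kmol/h.
Outlet amounts (n = n₀ + ν ξ):
  M: 137.5 − 1(70.94) = 66.54
  R: 0 + 2(70.94) = 141.9
  Q: 181.5 (inert)

142 kmol/h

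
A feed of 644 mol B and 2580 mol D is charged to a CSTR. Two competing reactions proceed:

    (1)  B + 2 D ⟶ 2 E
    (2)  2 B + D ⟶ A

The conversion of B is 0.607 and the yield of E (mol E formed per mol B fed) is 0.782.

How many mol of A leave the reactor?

69.6 mol

Yield of E: 2ξ₁ / 644 = 0.782 → ξ₁ = 251.8 mol.
Conversion of B: 1ξ₁ + 2ξ₂ = 0.607 × 644 = 390.9 → ξ₂ = 69.55 mol.
Outlet amounts (n = n₀ + Σ ν·ξ):
  B: 644 − 1(251.8) − 2(69.55) = 253.1
  D: 2580 − 2(251.8) − 1(69.55) = 2007
  E: 0 + 2(251.8) = 503.6
  A: 0 + 1(69.55) = 69.55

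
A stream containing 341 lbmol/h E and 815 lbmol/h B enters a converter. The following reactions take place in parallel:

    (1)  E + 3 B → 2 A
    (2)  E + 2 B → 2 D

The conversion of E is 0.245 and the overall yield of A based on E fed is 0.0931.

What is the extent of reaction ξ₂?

ξ₂ = 67.7 lbmol/h

Yield of A: 2ξ₁ / 341 = 0.0931 → ξ₁ = 15.87 lbmol/h.
Conversion of E: 1ξ₁ + 1ξ₂ = 0.245 × 341 = 83.55 → ξ₂ = 67.67 lbmol/h.
Outlet amounts (n = n₀ + Σ ν·ξ):
  E: 341 − 1(15.87) − 1(67.67) = 257.5
  B: 815 − 3(15.87) − 2(67.67) = 632
  A: 0 + 2(15.87) = 31.75
  D: 0 + 2(67.67) = 135.3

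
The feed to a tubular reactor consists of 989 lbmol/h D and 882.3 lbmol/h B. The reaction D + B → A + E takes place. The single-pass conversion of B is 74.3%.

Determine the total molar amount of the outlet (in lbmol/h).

1870 lbmol/h

B reacted = 0.743 × 882.3 = 655.5 lbmol/h; ν_B = −1, so ξ = 655.5/1 = 655.5 lbmol/h.
Outlet amounts (n = n₀ + ν ξ):
  D: 989 − 1(655.5) = 333.5
  B: 882.3 − 1(655.5) = 226.8
  A: 0 + 1(655.5) = 655.5
  E: 0 + 1(655.5) = 655.5
Total out = 333.5 + 226.8 + 655.5 + 655.5 = 1871 lbmol/h.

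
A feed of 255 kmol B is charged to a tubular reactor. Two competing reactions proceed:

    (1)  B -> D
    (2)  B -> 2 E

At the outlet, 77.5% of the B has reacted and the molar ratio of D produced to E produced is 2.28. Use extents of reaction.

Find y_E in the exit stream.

Conversion of B: B consumed = 0.775 × 255 = 197.6 kmol = 1ξ₁ + 1ξ₂.
Selectivity: 1ξ₁ / (2ξ₂) = 2.28 → ξ₁ = 4.56 ξ₂.
Substitute: (1·4.56 + 1) ξ₂ = 197.6 → ξ₂ = 35.54 kmol, ξ₁ = 162.1 kmol.
Outlet amounts (n = n₀ + Σ ν·ξ):
  B: 255 − 1(162.1) − 1(35.54) = 57.38
  D: 0 + 1(162.1) = 162.1
  E: 0 + 2(35.54) = 71.09
Total out = 290.5 kmol; y_E = 71.09 / 290.5 = 0.2447.

0.245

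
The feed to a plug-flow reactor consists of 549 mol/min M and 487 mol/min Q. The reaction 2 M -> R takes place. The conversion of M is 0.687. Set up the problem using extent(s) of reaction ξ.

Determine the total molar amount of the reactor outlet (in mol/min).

M reacted = 0.687 × 549 = 377.2 mol/min; ν_M = −2, so ξ = 377.2/2 = 188.6 mol/min.
Outlet amounts (n = n₀ + ν ξ):
  M: 549 − 2(188.6) = 171.8
  R: 0 + 1(188.6) = 188.6
  Q: 487 (inert)
Total out = 171.8 + 188.6 + 487 = 847.4 mol/min.

847 mol/min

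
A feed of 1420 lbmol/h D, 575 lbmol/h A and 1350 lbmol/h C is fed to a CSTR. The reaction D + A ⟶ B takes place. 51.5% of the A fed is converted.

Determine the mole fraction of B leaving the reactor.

0.0971

A reacted = 0.515 × 575 = 296.1 lbmol/h; ν_A = −1, so ξ = 296.1/1 = 296.1 lbmol/h.
Outlet amounts (n = n₀ + ν ξ):
  D: 1420 − 1(296.1) = 1124
  A: 575 − 1(296.1) = 278.9
  B: 0 + 1(296.1) = 296.1
  C: 1350 (inert)
Total out = 3049 lbmol/h; y_B = 296.1 / 3049 = 0.09713.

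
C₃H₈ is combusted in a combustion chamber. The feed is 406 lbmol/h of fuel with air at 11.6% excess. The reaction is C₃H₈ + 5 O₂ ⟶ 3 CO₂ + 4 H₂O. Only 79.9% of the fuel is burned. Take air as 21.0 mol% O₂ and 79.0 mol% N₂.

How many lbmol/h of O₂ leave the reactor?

644 lbmol/h

Stoichiometric O₂ = 5 × 406 = 2030 lbmol/h; O₂ fed = 2030 × 1.116 = 2265 lbmol/h.
N₂ fed = 2265 × 79/21 = 8523 lbmol/h.
Fuel reacted = 0.799 × 406 → ξ = 324.4 lbmol/h.
Outlet (n = n₀ + ν ξ):
  C₃H₈: 406 − 1(324.4) = 81.61
  O₂: 2265 − 5(324.4) = 643.5
  N₂: 8523 (inert)
  CO₂: 0 + 3(324.4) = 973.2
  H₂O: 0 + 4(324.4) = 1298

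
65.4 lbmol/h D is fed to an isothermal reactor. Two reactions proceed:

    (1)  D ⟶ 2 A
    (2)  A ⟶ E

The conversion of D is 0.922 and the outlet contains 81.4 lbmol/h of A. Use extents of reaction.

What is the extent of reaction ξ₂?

Conversion of D: D consumed = 1ξ₁ = 0.922 × 65.4 → ξ₁ = 60.3 lbmol/h.
A balance: n_A = 0 + 2ξ₁ − 1ξ₂ = 81.4 → ξ₂ = (2·60.3 − 81.4)/1 = 39.2 lbmol/h.
Outlet amounts (n = n₀ + Σ ν·ξ):
  D: 65.4 − 1(60.3) = 5.101
  A: 0 + 2(60.3) − 1(39.2) = 81.4
  E: 0 + 1(39.2) = 39.2

ξ₂ = 39.2 lbmol/h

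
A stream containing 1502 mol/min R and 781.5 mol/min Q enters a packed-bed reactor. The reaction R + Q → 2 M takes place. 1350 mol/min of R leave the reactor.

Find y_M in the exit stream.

0.133

For R: n = n₀ − 1ξ → 1350 = 1502 − 1ξ, giving ξ = 152 mol/min.
Outlet amounts (n = n₀ + ν ξ):
  R: 1502 − 1(152) = 1350
  Q: 781.5 − 1(152) = 629.5
  M: 0 + 2(152) = 304
Total out = 2284 mol/min; y_M = 304 / 2284 = 0.1331.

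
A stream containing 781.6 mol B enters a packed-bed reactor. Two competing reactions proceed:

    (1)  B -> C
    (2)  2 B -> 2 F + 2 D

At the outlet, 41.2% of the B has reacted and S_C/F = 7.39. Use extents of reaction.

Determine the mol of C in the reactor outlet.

284 mol

Conversion of B: B consumed = 0.412 × 781.6 = 322 mol = 1ξ₁ + 2ξ₂.
Selectivity: 1ξ₁ / (2ξ₂) = 7.39 → ξ₁ = 14.78 ξ₂.
Substitute: (1·14.78 + 2) ξ₂ = 322 → ξ₂ = 19.19 mol, ξ₁ = 283.6 mol.
Outlet amounts (n = n₀ + Σ ν·ξ):
  B: 781.6 − 1(283.6) − 2(19.19) = 459.6
  C: 0 + 1(283.6) = 283.6
  F: 0 + 2(19.19) = 38.38
  D: 0 + 2(19.19) = 38.38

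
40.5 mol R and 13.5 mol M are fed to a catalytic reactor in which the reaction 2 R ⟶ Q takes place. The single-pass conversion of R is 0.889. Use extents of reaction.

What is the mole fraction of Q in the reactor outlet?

0.5

R reacted = 0.889 × 40.5 = 36 mol; ν_R = −2, so ξ = 36/2 = 18 mol.
Outlet amounts (n = n₀ + ν ξ):
  R: 40.5 − 2(18) = 4.495
  Q: 0 + 1(18) = 18
  M: 13.5 (inert)
Total out = 36 mol; y_Q = 18 / 36 = 0.5001.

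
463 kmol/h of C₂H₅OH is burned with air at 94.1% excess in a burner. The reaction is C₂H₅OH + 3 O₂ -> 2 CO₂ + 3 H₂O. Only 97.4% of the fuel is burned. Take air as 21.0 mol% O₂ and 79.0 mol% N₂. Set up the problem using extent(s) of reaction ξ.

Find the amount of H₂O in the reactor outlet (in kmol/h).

Stoichiometric O₂ = 3 × 463 = 1389 kmol/h; O₂ fed = 1389 × 1.941 = 2696 kmol/h.
N₂ fed = 2696 × 79/21 = 10140 kmol/h.
Fuel reacted = 0.974 × 463 → ξ = 451 kmol/h.
Outlet (n = n₀ + ν ξ):
  C₂H₅OH: 463 − 1(451) = 12.04
  O₂: 2696 − 3(451) = 1343
  N₂: 10140 (inert)
  CO₂: 0 + 2(451) = 901.9
  H₂O: 0 + 3(451) = 1353

1350 kmol/h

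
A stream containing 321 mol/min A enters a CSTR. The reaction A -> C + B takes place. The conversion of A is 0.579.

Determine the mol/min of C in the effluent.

186 mol/min

A reacted = 0.579 × 321 = 185.9 mol/min; ν_A = −1, so ξ = 185.9/1 = 185.9 mol/min.
Outlet amounts (n = n₀ + ν ξ):
  A: 321 − 1(185.9) = 135.1
  C: 0 + 1(185.9) = 185.9
  B: 0 + 1(185.9) = 185.9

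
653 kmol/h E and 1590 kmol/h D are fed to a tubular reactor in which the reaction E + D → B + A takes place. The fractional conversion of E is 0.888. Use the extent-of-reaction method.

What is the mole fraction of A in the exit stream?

0.259

E reacted = 0.888 × 653 = 579.9 kmol/h; ν_E = −1, so ξ = 579.9/1 = 579.9 kmol/h.
Outlet amounts (n = n₀ + ν ξ):
  E: 653 − 1(579.9) = 73.14
  D: 1590 − 1(579.9) = 1010
  B: 0 + 1(579.9) = 579.9
  A: 0 + 1(579.9) = 579.9
Total out = 2243 kmol/h; y_A = 579.9 / 2243 = 0.2585.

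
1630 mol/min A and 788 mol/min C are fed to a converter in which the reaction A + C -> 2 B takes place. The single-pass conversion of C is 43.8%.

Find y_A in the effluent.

0.531

C reacted = 0.438 × 788 = 345.1 mol/min; ν_C = −1, so ξ = 345.1/1 = 345.1 mol/min.
Outlet amounts (n = n₀ + ν ξ):
  A: 1630 − 1(345.1) = 1285
  C: 788 − 1(345.1) = 442.9
  B: 0 + 2(345.1) = 690.3
Total out = 2418 mol/min; y_A = 1285 / 2418 = 0.5314.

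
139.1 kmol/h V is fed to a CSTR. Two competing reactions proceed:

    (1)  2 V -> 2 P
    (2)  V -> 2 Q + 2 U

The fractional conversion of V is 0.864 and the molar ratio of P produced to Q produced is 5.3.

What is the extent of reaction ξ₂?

Conversion of V: V consumed = 0.864 × 139.1 = 120.2 kmol/h = 2ξ₁ + 1ξ₂.
Selectivity: 2ξ₁ / (2ξ₂) = 5.3 → ξ₁ = 5.3 ξ₂.
Substitute: (2·5.3 + 1) ξ₂ = 120.2 → ξ₂ = 10.36 kmol/h, ξ₁ = 54.91 kmol/h.
Outlet amounts (n = n₀ + Σ ν·ξ):
  V: 139.1 − 2(54.91) − 1(10.36) = 18.92
  P: 0 + 2(54.91) = 109.8
  Q: 0 + 2(10.36) = 20.72
  U: 0 + 2(10.36) = 20.72

ξ₂ = 10.4 kmol/h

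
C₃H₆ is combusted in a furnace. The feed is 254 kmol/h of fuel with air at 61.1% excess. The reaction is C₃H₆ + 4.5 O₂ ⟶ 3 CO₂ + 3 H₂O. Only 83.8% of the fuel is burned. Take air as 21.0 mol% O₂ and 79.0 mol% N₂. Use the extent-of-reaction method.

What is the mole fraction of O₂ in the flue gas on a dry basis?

0.104

Stoichiometric O₂ = 4.5 × 254 = 1143 kmol/h; O₂ fed = 1143 × 1.611 = 1841 kmol/h.
N₂ fed = 1841 × 79/21 = 6927 kmol/h.
Fuel reacted = 0.838 × 254 → ξ = 212.9 kmol/h.
Outlet (n = n₀ + ν ξ):
  C₃H₆: 254 − 1(212.9) = 41.15
  O₂: 1841 − 4.5(212.9) = 883.5
  N₂: 6927 (inert)
  CO₂: 0 + 3(212.9) = 638.6
  H₂O: 0 + 3(212.9) = 638.6
Dry total = 8490 kmol/h; y_O₂ (dry) = 883.5 / 8490 = 0.1041.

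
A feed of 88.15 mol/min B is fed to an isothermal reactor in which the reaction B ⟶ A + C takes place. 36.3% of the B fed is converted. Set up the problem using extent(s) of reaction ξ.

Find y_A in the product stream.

0.266

B reacted = 0.363 × 88.15 = 32 mol/min; ν_B = −1, so ξ = 32/1 = 32 mol/min.
Outlet amounts (n = n₀ + ν ξ):
  B: 88.15 − 1(32) = 56.15
  A: 0 + 1(32) = 32
  C: 0 + 1(32) = 32
Total out = 120.1 mol/min; y_A = 32 / 120.1 = 0.2663.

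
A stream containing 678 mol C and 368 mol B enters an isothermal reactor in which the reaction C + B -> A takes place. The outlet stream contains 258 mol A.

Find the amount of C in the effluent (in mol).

420 mol

For A: n = n₀ + 1ξ → 258 = 0 + 1ξ, giving ξ = 258 mol.
Outlet amounts (n = n₀ + ν ξ):
  C: 678 − 1(258) = 420
  B: 368 − 1(258) = 110
  A: 0 + 1(258) = 258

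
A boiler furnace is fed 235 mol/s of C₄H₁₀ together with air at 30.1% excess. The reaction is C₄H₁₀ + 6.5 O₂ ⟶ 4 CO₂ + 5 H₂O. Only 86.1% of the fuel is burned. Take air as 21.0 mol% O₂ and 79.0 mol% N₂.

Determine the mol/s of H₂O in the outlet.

1010 mol/s

Stoichiometric O₂ = 6.5 × 235 = 1528 mol/s; O₂ fed = 1528 × 1.301 = 1987 mol/s.
N₂ fed = 1987 × 79/21 = 7476 mol/s.
Fuel reacted = 0.861 × 235 → ξ = 202.3 mol/s.
Outlet (n = n₀ + ν ξ):
  C₄H₁₀: 235 − 1(202.3) = 32.66
  O₂: 1987 − 6.5(202.3) = 672.1
  N₂: 7476 (inert)
  CO₂: 0 + 4(202.3) = 809.3
  H₂O: 0 + 5(202.3) = 1012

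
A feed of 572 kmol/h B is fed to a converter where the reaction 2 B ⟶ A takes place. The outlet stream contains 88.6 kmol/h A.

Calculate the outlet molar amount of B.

For A: n = n₀ + 1ξ → 88.6 = 0 + 1ξ, giving ξ = 88.6 kmol/h.
Outlet amounts (n = n₀ + ν ξ):
  B: 572 − 2(88.6) = 394.8
  A: 0 + 1(88.6) = 88.6

395 kmol/h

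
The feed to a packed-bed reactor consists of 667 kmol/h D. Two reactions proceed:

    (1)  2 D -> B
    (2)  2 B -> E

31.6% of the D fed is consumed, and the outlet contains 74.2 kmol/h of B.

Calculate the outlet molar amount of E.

15.6 kmol/h

Conversion of D: D consumed = 2ξ₁ = 0.316 × 667 → ξ₁ = 105.4 kmol/h.
B balance: n_B = 0 + 1ξ₁ − 2ξ₂ = 74.2 → ξ₂ = (1·105.4 − 74.2)/2 = 15.59 kmol/h.
Outlet amounts (n = n₀ + Σ ν·ξ):
  D: 667 − 2(105.4) = 456.2
  B: 0 + 1(105.4) − 2(15.59) = 74.2
  E: 0 + 1(15.59) = 15.59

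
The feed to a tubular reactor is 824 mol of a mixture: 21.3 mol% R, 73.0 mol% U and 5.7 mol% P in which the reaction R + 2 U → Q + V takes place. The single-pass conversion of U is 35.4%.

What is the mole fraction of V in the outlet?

U reacted = 0.354 × 601.5 = 212.9 mol; ν_U = −2, so ξ = 212.9/2 = 106.5 mol.
Outlet amounts (n = n₀ + ν ξ):
  R: 175.5 − 1(106.5) = 69.04
  U: 601.5 − 2(106.5) = 388.6
  Q: 0 + 1(106.5) = 106.5
  V: 0 + 1(106.5) = 106.5
  P: 46.97 (inert)
Total out = 717.5 mol; y_V = 106.5 / 717.5 = 0.1484.

0.148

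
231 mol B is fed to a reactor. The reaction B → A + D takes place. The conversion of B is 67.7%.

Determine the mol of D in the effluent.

B reacted = 0.677 × 231 = 156.4 mol; ν_B = −1, so ξ = 156.4/1 = 156.4 mol.
Outlet amounts (n = n₀ + ν ξ):
  B: 231 − 1(156.4) = 74.61
  A: 0 + 1(156.4) = 156.4
  D: 0 + 1(156.4) = 156.4

156 mol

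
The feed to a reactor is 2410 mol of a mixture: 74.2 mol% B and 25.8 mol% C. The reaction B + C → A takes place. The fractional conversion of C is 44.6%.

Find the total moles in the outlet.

C reacted = 0.446 × 621.8 = 277.3 mol; ν_C = −1, so ξ = 277.3/1 = 277.3 mol.
Outlet amounts (n = n₀ + ν ξ):
  B: 1788 − 1(277.3) = 1511
  C: 621.8 − 1(277.3) = 344.5
  A: 0 + 1(277.3) = 277.3
Total out = 1511 + 344.5 + 277.3 = 2133 mol.

2130 mol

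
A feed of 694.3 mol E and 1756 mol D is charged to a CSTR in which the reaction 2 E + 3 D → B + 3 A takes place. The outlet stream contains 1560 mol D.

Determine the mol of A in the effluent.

For D: n = n₀ − 3ξ → 1560 = 1756 − 3ξ, giving ξ = 65.33 mol.
Outlet amounts (n = n₀ + ν ξ):
  E: 694.3 − 2(65.33) = 563.6
  D: 1756 − 3(65.33) = 1560
  B: 0 + 1(65.33) = 65.33
  A: 0 + 3(65.33) = 196

196 mol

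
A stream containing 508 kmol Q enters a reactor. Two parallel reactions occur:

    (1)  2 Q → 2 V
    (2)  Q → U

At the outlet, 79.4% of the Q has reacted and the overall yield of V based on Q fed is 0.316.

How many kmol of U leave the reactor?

Yield of V: 2ξ₁ / 508 = 0.316 → ξ₁ = 80.26 kmol.
Conversion of Q: 2ξ₁ + 1ξ₂ = 0.794 × 508 = 403.4 → ξ₂ = 242.8 kmol.
Outlet amounts (n = n₀ + Σ ν·ξ):
  Q: 508 − 2(80.26) − 1(242.8) = 104.6
  V: 0 + 2(80.26) = 160.5
  U: 0 + 1(242.8) = 242.8

243 kmol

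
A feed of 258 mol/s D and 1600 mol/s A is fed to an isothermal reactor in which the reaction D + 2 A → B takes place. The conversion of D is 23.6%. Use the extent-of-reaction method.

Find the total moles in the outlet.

D reacted = 0.236 × 258 = 60.89 mol/s; ν_D = −1, so ξ = 60.89/1 = 60.89 mol/s.
Outlet amounts (n = n₀ + ν ξ):
  D: 258 − 1(60.89) = 197.1
  A: 1600 − 2(60.89) = 1478
  B: 0 + 1(60.89) = 60.89
Total out = 197.1 + 1478 + 60.89 = 1736 mol/s.

1740 mol/s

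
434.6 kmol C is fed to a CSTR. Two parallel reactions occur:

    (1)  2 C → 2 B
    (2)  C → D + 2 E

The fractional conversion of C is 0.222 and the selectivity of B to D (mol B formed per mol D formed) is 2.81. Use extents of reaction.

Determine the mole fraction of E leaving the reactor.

0.104

Conversion of C: C consumed = 0.222 × 434.6 = 96.48 kmol = 2ξ₁ + 1ξ₂.
Selectivity: 2ξ₁ / (1ξ₂) = 2.81 → ξ₁ = 1.405 ξ₂.
Substitute: (2·1.405 + 1) ξ₂ = 96.48 → ξ₂ = 25.32 kmol, ξ₁ = 35.58 kmol.
Outlet amounts (n = n₀ + Σ ν·ξ):
  C: 434.6 − 2(35.58) − 1(25.32) = 338.1
  B: 0 + 2(35.58) = 71.16
  D: 0 + 1(25.32) = 25.32
  E: 0 + 2(25.32) = 50.65
Total out = 485.2 kmol; y_E = 50.65 / 485.2 = 0.1044.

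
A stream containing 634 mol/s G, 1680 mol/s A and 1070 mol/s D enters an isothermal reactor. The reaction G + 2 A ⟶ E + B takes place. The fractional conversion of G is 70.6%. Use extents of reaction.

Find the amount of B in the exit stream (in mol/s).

G reacted = 0.706 × 634 = 447.6 mol/s; ν_G = −1, so ξ = 447.6/1 = 447.6 mol/s.
Outlet amounts (n = n₀ + ν ξ):
  G: 634 − 1(447.6) = 186.4
  A: 1680 − 2(447.6) = 784.8
  E: 0 + 1(447.6) = 447.6
  B: 0 + 1(447.6) = 447.6
  D: 1070 (inert)

448 mol/s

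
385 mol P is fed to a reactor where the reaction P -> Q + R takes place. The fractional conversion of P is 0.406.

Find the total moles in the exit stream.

P reacted = 0.406 × 385 = 156.3 mol; ν_P = −1, so ξ = 156.3/1 = 156.3 mol.
Outlet amounts (n = n₀ + ν ξ):
  P: 385 − 1(156.3) = 228.7
  Q: 0 + 1(156.3) = 156.3
  R: 0 + 1(156.3) = 156.3
Total out = 228.7 + 156.3 + 156.3 = 541.3 mol.

541 mol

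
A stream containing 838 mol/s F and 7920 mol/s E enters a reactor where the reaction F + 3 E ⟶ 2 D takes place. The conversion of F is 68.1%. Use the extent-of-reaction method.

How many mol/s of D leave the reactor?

1140 mol/s

F reacted = 0.681 × 838 = 570.7 mol/s; ν_F = −1, so ξ = 570.7/1 = 570.7 mol/s.
Outlet amounts (n = n₀ + ν ξ):
  F: 838 − 1(570.7) = 267.3
  E: 7920 − 3(570.7) = 6208
  D: 0 + 2(570.7) = 1141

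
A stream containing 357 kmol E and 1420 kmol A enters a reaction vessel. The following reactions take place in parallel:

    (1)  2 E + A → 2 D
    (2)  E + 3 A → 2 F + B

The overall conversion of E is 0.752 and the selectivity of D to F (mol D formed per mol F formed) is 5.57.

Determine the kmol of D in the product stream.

Conversion of E: E consumed = 0.752 × 357 = 268.5 kmol = 2ξ₁ + 1ξ₂.
Selectivity: 2ξ₁ / (2ξ₂) = 5.57 → ξ₁ = 5.57 ξ₂.
Substitute: (2·5.57 + 1) ξ₂ = 268.5 → ξ₂ = 22.11 kmol, ξ₁ = 123.2 kmol.
Outlet amounts (n = n₀ + Σ ν·ξ):
  E: 357 − 2(123.2) − 1(22.11) = 88.54
  A: 1420 − 1(123.2) − 3(22.11) = 1230
  D: 0 + 2(123.2) = 246.3
  F: 0 + 2(22.11) = 44.23
  B: 0 + 1(22.11) = 22.11

246 kmol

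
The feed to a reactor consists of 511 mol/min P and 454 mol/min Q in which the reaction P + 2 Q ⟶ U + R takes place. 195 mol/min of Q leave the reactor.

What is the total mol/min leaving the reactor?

836 mol/min

For Q: n = n₀ − 2ξ → 195 = 454 − 2ξ, giving ξ = 129.5 mol/min.
Outlet amounts (n = n₀ + ν ξ):
  P: 511 − 1(129.5) = 381.5
  Q: 454 − 2(129.5) = 195
  U: 0 + 1(129.5) = 129.5
  R: 0 + 1(129.5) = 129.5
Total out = 381.5 + 195 + 129.5 + 129.5 = 835.5 mol/min.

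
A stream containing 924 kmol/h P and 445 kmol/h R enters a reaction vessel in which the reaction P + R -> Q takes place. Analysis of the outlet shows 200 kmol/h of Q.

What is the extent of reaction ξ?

For Q: n = n₀ + 1ξ → 200 = 0 + 1ξ, giving ξ = 200 kmol/h.
Outlet amounts (n = n₀ + ν ξ):
  P: 924 − 1(200) = 724
  R: 445 − 1(200) = 245
  Q: 0 + 1(200) = 200

ξ = 200 kmol/h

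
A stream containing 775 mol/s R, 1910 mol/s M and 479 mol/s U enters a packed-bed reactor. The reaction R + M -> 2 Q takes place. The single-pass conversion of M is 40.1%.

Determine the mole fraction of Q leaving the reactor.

0.484

M reacted = 0.401 × 1910 = 765.9 mol/s; ν_M = −1, so ξ = 765.9/1 = 765.9 mol/s.
Outlet amounts (n = n₀ + ν ξ):
  R: 775 − 1(765.9) = 9.09
  M: 1910 − 1(765.9) = 1144
  Q: 0 + 2(765.9) = 1532
  U: 479 (inert)
Total out = 3164 mol/s; y_Q = 1532 / 3164 = 0.4841.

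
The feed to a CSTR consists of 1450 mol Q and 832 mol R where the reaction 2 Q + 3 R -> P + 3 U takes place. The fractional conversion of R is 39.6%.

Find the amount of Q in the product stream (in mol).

1230 mol

R reacted = 0.396 × 832 = 329.5 mol; ν_R = −3, so ξ = 329.5/3 = 109.8 mol.
Outlet amounts (n = n₀ + ν ξ):
  Q: 1450 − 2(109.8) = 1230
  R: 832 − 3(109.8) = 502.5
  P: 0 + 1(109.8) = 109.8
  U: 0 + 3(109.8) = 329.5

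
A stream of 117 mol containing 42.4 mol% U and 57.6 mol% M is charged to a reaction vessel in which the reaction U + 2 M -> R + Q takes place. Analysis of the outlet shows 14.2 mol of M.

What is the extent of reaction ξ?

For M: n = n₀ − 2ξ → 14.2 = 67.39 − 2ξ, giving ξ = 26.6 mol.
Outlet amounts (n = n₀ + ν ξ):
  U: 49.61 − 1(26.6) = 23.01
  M: 67.39 − 2(26.6) = 14.2
  R: 0 + 1(26.6) = 26.6
  Q: 0 + 1(26.6) = 26.6

ξ = 26.6 mol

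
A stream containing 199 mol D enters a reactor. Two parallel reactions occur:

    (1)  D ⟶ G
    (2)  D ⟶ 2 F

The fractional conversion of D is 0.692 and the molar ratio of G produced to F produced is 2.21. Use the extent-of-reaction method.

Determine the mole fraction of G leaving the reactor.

0.5

Conversion of D: D consumed = 0.692 × 199 = 137.7 mol = 1ξ₁ + 1ξ₂.
Selectivity: 1ξ₁ / (2ξ₂) = 2.21 → ξ₁ = 4.42 ξ₂.
Substitute: (1·4.42 + 1) ξ₂ = 137.7 → ξ₂ = 25.41 mol, ξ₁ = 112.3 mol.
Outlet amounts (n = n₀ + Σ ν·ξ):
  D: 199 − 1(112.3) − 1(25.41) = 61.29
  G: 0 + 1(112.3) = 112.3
  F: 0 + 2(25.41) = 50.81
Total out = 224.4 mol; y_G = 112.3 / 224.4 = 0.5004.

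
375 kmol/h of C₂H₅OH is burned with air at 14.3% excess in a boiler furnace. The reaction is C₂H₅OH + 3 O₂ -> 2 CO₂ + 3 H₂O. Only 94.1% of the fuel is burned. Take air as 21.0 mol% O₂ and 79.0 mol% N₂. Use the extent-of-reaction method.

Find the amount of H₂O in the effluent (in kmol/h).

1060 kmol/h

Stoichiometric O₂ = 3 × 375 = 1125 kmol/h; O₂ fed = 1125 × 1.143 = 1286 kmol/h.
N₂ fed = 1286 × 79/21 = 4837 kmol/h.
Fuel reacted = 0.941 × 375 → ξ = 352.9 kmol/h.
Outlet (n = n₀ + ν ξ):
  C₂H₅OH: 375 − 1(352.9) = 22.12
  O₂: 1286 − 3(352.9) = 227.2
  N₂: 4837 (inert)
  CO₂: 0 + 2(352.9) = 705.8
  H₂O: 0 + 3(352.9) = 1059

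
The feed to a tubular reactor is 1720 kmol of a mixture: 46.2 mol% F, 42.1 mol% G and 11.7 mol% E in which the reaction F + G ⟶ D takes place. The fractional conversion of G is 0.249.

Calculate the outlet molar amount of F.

G reacted = 0.249 × 724.1 = 180.3 kmol; ν_G = −1, so ξ = 180.3/1 = 180.3 kmol.
Outlet amounts (n = n₀ + ν ξ):
  F: 794.6 − 1(180.3) = 614.3
  G: 724.1 − 1(180.3) = 543.8
  D: 0 + 1(180.3) = 180.3
  E: 201.2 (inert)

614 kmol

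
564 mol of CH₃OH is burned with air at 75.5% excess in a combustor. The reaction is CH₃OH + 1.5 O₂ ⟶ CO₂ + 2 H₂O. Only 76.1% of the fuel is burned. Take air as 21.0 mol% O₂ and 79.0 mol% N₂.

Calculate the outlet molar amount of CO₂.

429 mol

Stoichiometric O₂ = 1.5 × 564 = 846 mol; O₂ fed = 846 × 1.755 = 1485 mol.
N₂ fed = 1485 × 79/21 = 5585 mol.
Fuel reacted = 0.761 × 564 → ξ = 429.2 mol.
Outlet (n = n₀ + ν ξ):
  CH₃OH: 564 − 1(429.2) = 134.8
  O₂: 1485 − 1.5(429.2) = 840.9
  N₂: 5585 (inert)
  CO₂: 0 + 1(429.2) = 429.2
  H₂O: 0 + 2(429.2) = 858.4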